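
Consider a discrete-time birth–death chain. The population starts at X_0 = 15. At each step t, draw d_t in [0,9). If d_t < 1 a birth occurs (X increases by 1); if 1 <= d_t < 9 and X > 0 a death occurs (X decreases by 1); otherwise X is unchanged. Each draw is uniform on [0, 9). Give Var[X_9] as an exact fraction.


X can drop by at most 1 per step and X_0 = 15 > T = 9, so X_t >= 15 − t >= 6 > 0 for every t <= 9: the floor at 0 (the 'and X > 0' condition) never binds. Hence X_9 = X_0 + Σ_{t<9} Y_t with i.i.d. increments Y_t = y(d_t) ∈ {+1, −1, 0}.
Outcome values over d=0..8: [1, -1, -1, -1, -1, -1, -1, -1, -1]
Σy = -7, Σy² = 9, M = 9
μ = -7/9 = -7/9,  σ² = 9/9 − (-7/9)² = 32/81
Independent increments: Var[X_9] = 9·σ² = 9·(32/81) = 32/9

32/9


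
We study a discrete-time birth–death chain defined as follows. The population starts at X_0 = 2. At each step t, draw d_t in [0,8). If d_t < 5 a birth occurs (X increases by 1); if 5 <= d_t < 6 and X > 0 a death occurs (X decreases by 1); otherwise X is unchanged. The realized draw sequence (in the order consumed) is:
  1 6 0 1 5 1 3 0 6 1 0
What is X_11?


t=0: X=2, d=1 → birth, X_1=3
t=1: X=3, d=6 → hold, X_2=3
t=2: X=3, d=0 → birth, X_3=4
t=3: X=4, d=1 → birth, X_4=5
t=4: X=5, d=5 → death, X_5=4
t=5: X=4, d=1 → birth, X_6=5
t=6: X=5, d=3 → birth, X_7=6
t=7: X=6, d=0 → birth, X_8=7
t=8: X=7, d=6 → hold, X_9=7
t=9: X=7, d=1 → birth, X_10=8
t=10: X=8, d=0 → birth, X_11=9

9


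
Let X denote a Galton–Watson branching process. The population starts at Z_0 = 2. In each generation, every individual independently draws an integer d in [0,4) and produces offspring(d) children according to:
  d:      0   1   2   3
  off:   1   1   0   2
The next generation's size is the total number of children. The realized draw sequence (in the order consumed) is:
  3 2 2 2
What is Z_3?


0

gen 0: Z_0=2, draws=[3, 2], offspring=[2, 0], Z_1=2
gen 1: Z_1=2, draws=[2, 2], offspring=[0, 0], Z_2=0
gen 2: Z_2=0, draws=[], offspring=[], Z_3=0


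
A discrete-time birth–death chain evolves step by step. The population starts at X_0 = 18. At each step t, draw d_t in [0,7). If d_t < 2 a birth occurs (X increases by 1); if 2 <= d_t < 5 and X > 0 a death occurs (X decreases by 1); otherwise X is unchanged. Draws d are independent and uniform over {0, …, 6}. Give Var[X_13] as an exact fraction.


442/49

X can drop by at most 1 per step and X_0 = 18 > T = 13, so X_t >= 18 − t >= 5 > 0 for every t <= 13: the floor at 0 (the 'and X > 0' condition) never binds. Hence X_13 = X_0 + Σ_{t<13} Y_t with i.i.d. increments Y_t = y(d_t) ∈ {+1, −1, 0}.
Outcome values over d=0..6: [1, 1, -1, -1, -1, 0, 0]
Σy = -1, Σy² = 5, M = 7
μ = -1/7 = -1/7,  σ² = 5/7 − (-1/7)² = 34/49
Independent increments: Var[X_13] = 13·σ² = 13·(34/49) = 442/49


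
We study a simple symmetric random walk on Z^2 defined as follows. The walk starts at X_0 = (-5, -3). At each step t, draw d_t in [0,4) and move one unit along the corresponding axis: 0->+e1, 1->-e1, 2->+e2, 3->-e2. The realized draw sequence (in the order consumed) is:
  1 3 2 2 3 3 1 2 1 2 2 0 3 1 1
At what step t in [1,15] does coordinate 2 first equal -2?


4

t=0: X=(-5, -3), d=1 → -e1, X_1=(-6, -3)
t=1: X=(-6, -3), d=3 → -e2, X_2=(-6, -4)
t=2: X=(-6, -4), d=2 → +e2, X_3=(-6, -3)
t=3: X=(-6, -3), d=2 → +e2, X_4=(-6, -2)
t=4: X=(-6, -2), d=3 → -e2, X_5=(-6, -3)
t=5: X=(-6, -3), d=3 → -e2, X_6=(-6, -4)
t=6: X=(-6, -4), d=1 → -e1, X_7=(-7, -4)
t=7: X=(-7, -4), d=2 → +e2, X_8=(-7, -3)
t=8: X=(-7, -3), d=1 → -e1, X_9=(-8, -3)
t=9: X=(-8, -3), d=2 → +e2, X_10=(-8, -2)
t=10: X=(-8, -2), d=2 → +e2, X_11=(-8, -1)
t=11: X=(-8, -1), d=0 → +e1, X_12=(-7, -1)
t=12: X=(-7, -1), d=3 → -e2, X_13=(-7, -2)
t=13: X=(-7, -2), d=1 → -e1, X_14=(-8, -2)
t=14: X=(-8, -2), d=1 → -e1, X_15=(-9, -2)


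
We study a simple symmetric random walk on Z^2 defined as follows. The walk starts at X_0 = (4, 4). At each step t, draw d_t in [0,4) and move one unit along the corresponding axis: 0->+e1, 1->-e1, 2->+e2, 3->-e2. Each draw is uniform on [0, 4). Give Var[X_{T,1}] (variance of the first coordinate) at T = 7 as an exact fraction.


Outcome values over d=0..3: [1, -1, 0, 0]
Σy = 0, Σy² = 2, M = 4
μ = 0/4 = 0,  σ² = 2/4 − (0)² = 1/2
Independent increments: Var[X_7] = 7·σ² = 7·(1/2) = 7/2

7/2


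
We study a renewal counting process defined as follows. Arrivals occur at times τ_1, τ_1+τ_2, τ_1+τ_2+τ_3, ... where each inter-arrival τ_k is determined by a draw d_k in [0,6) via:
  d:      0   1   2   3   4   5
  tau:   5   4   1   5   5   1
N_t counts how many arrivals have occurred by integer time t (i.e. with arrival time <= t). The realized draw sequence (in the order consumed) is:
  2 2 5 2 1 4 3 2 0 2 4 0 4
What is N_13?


6

draw d_1=2: τ_1=1, arrival time A_1=1
draw d_2=2: τ_2=1, arrival time A_2=2
draw d_3=5: τ_3=1, arrival time A_3=3
draw d_4=2: τ_4=1, arrival time A_4=4
draw d_5=1: τ_5=4, arrival time A_5=8
draw d_6=4: τ_6=5, arrival time A_6=13
draw d_7=3: τ_7=5, arrival time A_7=18
draw d_8=2: τ_8=1, arrival time A_8=19
draw d_9=0: τ_9=5, arrival time A_9=24
draw d_10=2: τ_10=1, arrival time A_10=25
draw d_11=4: τ_11=5, arrival time A_11=30
draw d_12=0: τ_12=5, arrival time A_12=35
draw d_13=4: τ_13=5, arrival time A_13=40
N_t over t=0..13: 0:0 1:1 2:2 3:3 4:4 5:4 6:4 7:4 8:5 9:5 10:5 11:5 12:5 13:6


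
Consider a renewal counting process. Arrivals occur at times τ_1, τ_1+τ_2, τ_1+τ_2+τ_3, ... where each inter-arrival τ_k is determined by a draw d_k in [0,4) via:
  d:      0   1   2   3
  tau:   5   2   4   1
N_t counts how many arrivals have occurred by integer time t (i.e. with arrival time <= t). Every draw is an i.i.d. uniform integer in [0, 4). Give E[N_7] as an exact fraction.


35293/16384

Inter-arrival values over d=0..3: [5, 2, 4, 1]
Each d has probability 1/4, so the pmf of τ is: f(1) = 1/4, f(2) = 1/4, f(4) = 1/4, f(5) = 1/4
Renewal equation for m(n) = E[N_n]: condition on τ_1 = k (if k <= n, one arrival plus a fresh copy on the remaining n−k steps): m(n) = F(n) + Σ_{k<=n} f(k)·m(n−k), where F(n) = P(τ <= n) and m(0) = 0
m(1) = F(1) = 1/4
m(2) = F(2) + f(1)·m(1) = 1/2 + 1/4·1/4 = 9/16
m(3) = F(3) + f(1)·m(2) + f(2)·m(1) = 1/2 + 1/4·9/16 + 1/4·1/4 = 45/64
m(4) = F(4) + f(1)·m(3) + f(2)·m(2) = 3/4 + 1/4·45/64 + 1/4·9/16 = 273/256
m(5) = F(5) + f(1)·m(4) + f(2)·m(3) + f(4)·m(1) = 1 + 1/4·273/256 + 1/4·45/64 + 1/4·1/4 = 1541/1024
m(6) = F(6) + f(1)·m(5) + f(2)·m(4) + f(4)·m(2) + f(5)·m(1) = 1 + 1/4·1541/1024 + 1/4·273/256 + 1/4·9/16 + 1/4·1/4 = 7561/4096
m(7) = F(7) + f(1)·m(6) + f(2)·m(5) + f(4)·m(3) + f(5)·m(2) = 1 + 1/4·7561/4096 + 1/4·1541/1024 + 1/4·45/64 + 1/4·9/16 = 35293/16384
E[N_7] = m(7) = 35293/16384


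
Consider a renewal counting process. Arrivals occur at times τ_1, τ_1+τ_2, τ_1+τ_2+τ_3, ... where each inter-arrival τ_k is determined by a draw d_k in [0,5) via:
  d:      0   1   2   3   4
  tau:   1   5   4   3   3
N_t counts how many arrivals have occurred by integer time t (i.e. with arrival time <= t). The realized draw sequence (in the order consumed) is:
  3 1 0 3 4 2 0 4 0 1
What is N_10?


3

draw d_1=3: τ_1=3, arrival time A_1=3
draw d_2=1: τ_2=5, arrival time A_2=8
draw d_3=0: τ_3=1, arrival time A_3=9
draw d_4=3: τ_4=3, arrival time A_4=12
draw d_5=4: τ_5=3, arrival time A_5=15
draw d_6=2: τ_6=4, arrival time A_6=19
draw d_7=0: τ_7=1, arrival time A_7=20
draw d_8=4: τ_8=3, arrival time A_8=23
draw d_9=0: τ_9=1, arrival time A_9=24
draw d_10=1: τ_10=5, arrival time A_10=29
N_t over t=0..10: 0:0 1:0 2:0 3:1 4:1 5:1 6:1 7:1 8:2 9:3 10:3


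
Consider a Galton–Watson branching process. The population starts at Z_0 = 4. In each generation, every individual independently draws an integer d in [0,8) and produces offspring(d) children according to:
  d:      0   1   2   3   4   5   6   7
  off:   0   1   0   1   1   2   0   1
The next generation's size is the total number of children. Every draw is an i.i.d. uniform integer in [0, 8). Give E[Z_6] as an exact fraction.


Outcome values over d=0..7: [0, 1, 0, 1, 1, 2, 0, 1]
Σy = 6, Σy² = 8, M = 8
μ = 6/8 = 3/4,  σ² = 8/8 − (3/4)² = 7/16
E[Z_0] = 4
E[Z_1] = 3/4·E[Z_0] = 3
E[Z_2] = 3/4·E[Z_1] = 9/4
E[Z_3] = 3/4·E[Z_2] = 27/16
E[Z_4] = 3/4·E[Z_3] = 81/64
E[Z_5] = 3/4·E[Z_4] = 243/256
E[Z_6] = 3/4·E[Z_5] = 729/1024

729/1024


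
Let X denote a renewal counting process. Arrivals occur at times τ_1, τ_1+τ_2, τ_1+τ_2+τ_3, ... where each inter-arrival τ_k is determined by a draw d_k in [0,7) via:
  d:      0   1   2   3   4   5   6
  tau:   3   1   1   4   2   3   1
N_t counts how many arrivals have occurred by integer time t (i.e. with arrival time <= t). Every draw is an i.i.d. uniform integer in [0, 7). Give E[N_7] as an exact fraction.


2583773/823543

Inter-arrival values over d=0..6: [3, 1, 1, 4, 2, 3, 1]
Each d has probability 1/7, so the pmf of τ is: f(1) = 3/7, f(2) = 1/7, f(3) = 2/7, f(4) = 1/7
Renewal equation for m(n) = E[N_n]: condition on τ_1 = k (if k <= n, one arrival plus a fresh copy on the remaining n−k steps): m(n) = F(n) + Σ_{k<=n} f(k)·m(n−k), where F(n) = P(τ <= n) and m(0) = 0
m(1) = F(1) = 3/7
m(2) = F(2) + f(1)·m(1) = 4/7 + 3/7·3/7 = 37/49
m(3) = F(3) + f(1)·m(2) + f(2)·m(1) = 6/7 + 3/7·37/49 + 1/7·3/7 = 426/343
m(4) = F(4) + f(1)·m(3) + f(2)·m(2) + f(3)·m(1) = 1 + 3/7·426/343 + 1/7·37/49 + 2/7·3/7 = 4232/2401
m(5) = F(5) + f(1)·m(4) + f(2)·m(3) + f(3)·m(2) + f(4)·m(1) = 1 + 3/7·4232/2401 + 1/7·426/343 + 2/7·37/49 + 1/7·3/7 = 37140/16807
m(6) = F(6) + f(1)·m(5) + f(2)·m(4) + f(3)·m(3) + f(4)·m(2) = 1 + 3/7·37140/16807 + 1/7·4232/2401 + 2/7·426/343 + 1/7·37/49 = 313132/117649
m(7) = F(7) + f(1)·m(6) + f(2)·m(5) + f(3)·m(4) + f(4)·m(3) = 1 + 3/7·313132/117649 + 1/7·37140/16807 + 2/7·4232/2401 + 1/7·426/343 = 2583773/823543
E[N_7] = m(7) = 2583773/823543


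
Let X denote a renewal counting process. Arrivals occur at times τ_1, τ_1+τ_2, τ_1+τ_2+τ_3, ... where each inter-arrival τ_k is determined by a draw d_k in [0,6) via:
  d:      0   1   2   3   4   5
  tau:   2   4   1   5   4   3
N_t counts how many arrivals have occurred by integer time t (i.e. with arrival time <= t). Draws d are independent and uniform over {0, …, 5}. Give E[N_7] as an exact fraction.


Inter-arrival values over d=0..5: [2, 4, 1, 5, 4, 3]
Each d has probability 1/6, so the pmf of τ is: f(1) = 1/6, f(2) = 1/6, f(3) = 1/6, f(4) = 1/3, f(5) = 1/6
Renewal equation for m(n) = E[N_n]: condition on τ_1 = k (if k <= n, one arrival plus a fresh copy on the remaining n−k steps): m(n) = F(n) + Σ_{k<=n} f(k)·m(n−k), where F(n) = P(τ <= n) and m(0) = 0
m(1) = F(1) = 1/6
m(2) = F(2) + f(1)·m(1) = 1/3 + 1/6·1/6 = 13/36
m(3) = F(3) + f(1)·m(2) + f(2)·m(1) = 1/2 + 1/6·13/36 + 1/6·1/6 = 127/216
m(4) = F(4) + f(1)·m(3) + f(2)·m(2) + f(3)·m(1) = 5/6 + 1/6·127/216 + 1/6·13/36 + 1/6·1/6 = 1321/1296
m(5) = F(5) + f(1)·m(4) + f(2)·m(3) + f(3)·m(2) + f(4)·m(1) = 1 + 1/6·1321/1296 + 1/6·127/216 + 1/6·13/36 + 1/3·1/6 = 10759/7776
m(6) = F(6) + f(1)·m(5) + f(2)·m(4) + f(3)·m(3) + f(4)·m(2) + f(5)·m(1) = 1 + 1/6·10759/7776 + 1/6·1321/1296 + 1/6·127/216 + 1/3·13/36 + 1/6·1/6 = 76825/46656
m(7) = F(7) + f(1)·m(6) + f(2)·m(5) + f(3)·m(4) + f(4)·m(3) + f(5)·m(2) = 1 + 1/6·76825/46656 + 1/6·10759/7776 + 1/6·1321/1296 + 1/3·127/216 + 1/6·13/36 = 540583/279936
E[N_7] = m(7) = 540583/279936

540583/279936


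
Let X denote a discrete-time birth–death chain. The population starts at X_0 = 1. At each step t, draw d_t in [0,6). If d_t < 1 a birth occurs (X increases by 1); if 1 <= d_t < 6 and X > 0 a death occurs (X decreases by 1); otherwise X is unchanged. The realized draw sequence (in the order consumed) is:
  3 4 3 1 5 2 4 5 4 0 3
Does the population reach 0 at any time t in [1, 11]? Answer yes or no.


t=0: X=1, d=3 → death, X_1=0
t=1: X=0, d=4 → hold, X_2=0
t=2: X=0, d=3 → hold, X_3=0
t=3: X=0, d=1 → hold, X_4=0
t=4: X=0, d=5 → hold, X_5=0
t=5: X=0, d=2 → hold, X_6=0
t=6: X=0, d=4 → hold, X_7=0
t=7: X=0, d=5 → hold, X_8=0
t=8: X=0, d=4 → hold, X_9=0
t=9: X=0, d=0 → birth, X_10=1
t=10: X=1, d=3 → death, X_11=0

yes


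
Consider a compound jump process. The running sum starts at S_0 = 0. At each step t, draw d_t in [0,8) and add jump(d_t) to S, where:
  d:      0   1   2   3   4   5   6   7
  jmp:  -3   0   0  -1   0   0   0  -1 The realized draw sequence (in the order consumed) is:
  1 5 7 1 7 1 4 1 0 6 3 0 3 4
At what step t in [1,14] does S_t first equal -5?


9

t=0: S=0, d=1, jump=0, S_1=0
t=1: S=0, d=5, jump=0, S_2=0
t=2: S=0, d=7, jump=-1, S_3=-1
t=3: S=-1, d=1, jump=0, S_4=-1
t=4: S=-1, d=7, jump=-1, S_5=-2
t=5: S=-2, d=1, jump=0, S_6=-2
t=6: S=-2, d=4, jump=0, S_7=-2
t=7: S=-2, d=1, jump=0, S_8=-2
t=8: S=-2, d=0, jump=-3, S_9=-5
t=9: S=-5, d=6, jump=0, S_10=-5
t=10: S=-5, d=3, jump=-1, S_11=-6
t=11: S=-6, d=0, jump=-3, S_12=-9
t=12: S=-9, d=3, jump=-1, S_13=-10
t=13: S=-10, d=4, jump=0, S_14=-10


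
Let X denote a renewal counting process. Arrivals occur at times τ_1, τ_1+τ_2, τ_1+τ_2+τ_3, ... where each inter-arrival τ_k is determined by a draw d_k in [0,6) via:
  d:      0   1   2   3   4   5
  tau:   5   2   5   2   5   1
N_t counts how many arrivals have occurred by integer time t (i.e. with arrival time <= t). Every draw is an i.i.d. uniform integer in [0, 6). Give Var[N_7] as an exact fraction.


47113455191/78364164096

Inter-arrival values over d=0..5: [5, 2, 5, 2, 5, 1]
Each d has probability 1/6, so the pmf of τ is: f(1) = 1/6, f(2) = 1/3, f(5) = 1/2
Let p_n(j) = P(N_n = j), with p_0 = [1]. Condition on τ_1: p_n(0) = P(τ > n), and for j >= 1, p_n(j) = Σ_{k<=n} f(k)·p_{n−k}(j−1)
p_1 = [5/6, 1/6]  (j = 0..1)
p_2 = [1/2, 17/36, 1/36]  (j = 0..2)
p_3 = [1/2, 13/36, 29/216, 1/216]  (j = 0..3)
p_4 = [1/2, 1/4, 47/216, 41/1296, 1/1296]  (j = 0..4)
p_5 = [0, 3/4, 35/216, 35/432, 53/7776, 1/7776]  (j = 0..5)
p_6 = [0, 7/12, 7/24, 43/432, 187/7776, 65/46656, 1/46656]  (j = 0..6)
p_7 = [0, 1/4, 7/12, 151/1296, 113/2592, 293/46656, 77/279936, 1/279936]  (j = 0..7)
E[N_7] = Σ j·p_7(j) = 552499/279936;  E[N_7²] = Σ j²·p_7(j) = 1258747/279936
Var[N_7] = 1258747/279936 − (552499/279936)² = 47113455191/78364164096


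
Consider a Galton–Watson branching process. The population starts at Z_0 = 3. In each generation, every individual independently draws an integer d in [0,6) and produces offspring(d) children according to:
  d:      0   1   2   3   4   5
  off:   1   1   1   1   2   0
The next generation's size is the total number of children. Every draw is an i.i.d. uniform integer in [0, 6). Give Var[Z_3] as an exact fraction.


Outcome values over d=0..5: [1, 1, 1, 1, 2, 0]
Σy = 6, Σy² = 8, M = 6
μ = 6/6 = 1,  σ² = 8/6 − (1)² = 1/3
V_0 = 0, E_0 = 3
V_1 = 1/3·E_0 + (1)²·V_0 = 1;  E_1 = 3
V_2 = 1/3·E_1 + (1)²·V_1 = 2;  E_2 = 3
V_3 = 1/3·E_2 + (1)²·V_2 = 3;  E_3 = 3

3


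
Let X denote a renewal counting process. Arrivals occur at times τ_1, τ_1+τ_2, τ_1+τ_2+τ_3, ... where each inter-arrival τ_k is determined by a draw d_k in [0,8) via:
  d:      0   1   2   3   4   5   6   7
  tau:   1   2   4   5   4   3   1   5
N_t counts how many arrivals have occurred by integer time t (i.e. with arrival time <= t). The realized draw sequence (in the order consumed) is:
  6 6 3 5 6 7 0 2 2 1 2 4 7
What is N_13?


5

draw d_1=6: τ_1=1, arrival time A_1=1
draw d_2=6: τ_2=1, arrival time A_2=2
draw d_3=3: τ_3=5, arrival time A_3=7
draw d_4=5: τ_4=3, arrival time A_4=10
draw d_5=6: τ_5=1, arrival time A_5=11
draw d_6=7: τ_6=5, arrival time A_6=16
draw d_7=0: τ_7=1, arrival time A_7=17
draw d_8=2: τ_8=4, arrival time A_8=21
draw d_9=2: τ_9=4, arrival time A_9=25
draw d_10=1: τ_10=2, arrival time A_10=27
draw d_11=2: τ_11=4, arrival time A_11=31
draw d_12=4: τ_12=4, arrival time A_12=35
draw d_13=7: τ_13=5, arrival time A_13=40
N_t over t=0..13: 0:0 1:1 2:2 3:2 4:2 5:2 6:2 7:3 8:3 9:3 10:4 11:5 12:5 13:5


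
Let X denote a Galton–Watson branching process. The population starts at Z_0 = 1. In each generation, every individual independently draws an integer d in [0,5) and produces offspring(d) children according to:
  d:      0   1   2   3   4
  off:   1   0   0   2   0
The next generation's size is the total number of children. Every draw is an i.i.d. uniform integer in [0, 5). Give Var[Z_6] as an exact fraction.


Outcome values over d=0..4: [1, 0, 0, 2, 0]
Σy = 3, Σy² = 5, M = 5
μ = 3/5 = 3/5,  σ² = 5/5 − (3/5)² = 16/25
V_0 = 0, E_0 = 1
V_1 = 16/25·E_0 + (3/5)²·V_0 = 16/25;  E_1 = 3/5
V_2 = 16/25·E_1 + (3/5)²·V_1 = 384/625;  E_2 = 9/25
V_3 = 16/25·E_2 + (3/5)²·V_2 = 7056/15625;  E_3 = 27/125
V_4 = 16/25·E_3 + (3/5)²·V_3 = 117504/390625;  E_4 = 81/625
V_5 = 16/25·E_4 + (3/5)²·V_4 = 1867536/9765625;  E_5 = 243/3125
V_6 = 16/25·E_5 + (3/5)²·V_5 = 28957824/244140625;  E_6 = 729/15625

28957824/244140625


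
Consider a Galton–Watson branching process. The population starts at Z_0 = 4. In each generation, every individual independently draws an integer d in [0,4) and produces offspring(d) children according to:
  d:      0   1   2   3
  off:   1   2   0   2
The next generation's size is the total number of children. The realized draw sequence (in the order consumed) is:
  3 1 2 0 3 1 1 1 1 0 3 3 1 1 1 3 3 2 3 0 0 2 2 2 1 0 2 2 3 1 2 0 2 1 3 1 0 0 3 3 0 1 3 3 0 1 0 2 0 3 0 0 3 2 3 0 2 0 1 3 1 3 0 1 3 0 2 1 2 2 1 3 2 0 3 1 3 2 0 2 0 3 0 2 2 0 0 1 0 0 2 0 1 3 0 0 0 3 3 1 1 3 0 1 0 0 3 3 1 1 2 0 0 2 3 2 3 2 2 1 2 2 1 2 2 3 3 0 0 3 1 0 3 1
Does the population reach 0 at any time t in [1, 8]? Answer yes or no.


gen 0: Z_0=4, draws=[3, 1, 2, 0], offspring=[2, 2, 0, 1], Z_1=5
gen 1: Z_1=5, draws=[3, 1, 1, 1, 1], offspring=[2, 2, 2, 2, 2], Z_2=10
gen 2: Z_2=10, draws=[0, 3, 3, 1, 1, 1, 3, 3, 2, 3], offspring=[1, 2, 2, 2, 2, 2, 2, 2, 0, 2], Z_3=17
gen 3: Z_3=17, draws=[0, 0, 2, 2, 2, 1, 0, 2, 2, 3, 1, 2, 0, 2, 1, 3, 1], offspring=[1, 1, 0, 0, 0, 2, 1, 0, 0, 2, 2, 0, 1, 0, 2, 2, 2], Z_4=16
gen 4: Z_4=16, draws=[0, 0, 3, 3, 0, 1, 3, 3, 0, 1, 0, 2, 0, 3, 0, 0], offspring=[1, 1, 2, 2, 1, 2, 2, 2, 1, 2, 1, 0, 1, 2, 1, 1], Z_5=22
gen 5: Z_5=22, draws=[3, 2, 3, 0, 2, 0, 1, 3, 1, 3, 0, 1, 3, 0, 2, 1, 2, 2, 1, 3, 2, 0], offspring=[2, 0, 2, 1, 0, 1, 2, 2, 2, 2, 1, 2, 2, 1, 0, 2, 0, 0, 2, 2, 0, 1], Z_6=27
gen 6: Z_6=27, draws=[3, 1, 3, 2, 0, 2, 0, 3, 0, 2, 2, 0, 0, 1, 0, 0, 2, 0, 1, 3, 0, 0, 0, 3, 3, 1, 1], offspring=[2, 2, 2, 0, 1, 0, 1, 2, 1, 0, 0, 1, 1, 2, 1, 1, 0, 1, 2, 2, 1, 1, 1, 2, 2, 2, 2], Z_7=33
gen 7: Z_7=33, draws=[3, 0, 1, 0, 0, 3, 3, 1, 1, 2, 0, 0, 2, 3, 2, 3, 2, 2, 1, 2, 2, 1, 2, 2, 3, 3, 0, 0, 3, 1, 0, 3, 1], offspring=[2, 1, 2, 1, 1, 2, 2, 2, 2, 0, 1, 1, 0, 2, 0, 2, 0, 0, 2, 0, 0, 2, 0, 0, 2, 2, 1, 1, 2, 2, 1, 2, 2], Z_8=40

no


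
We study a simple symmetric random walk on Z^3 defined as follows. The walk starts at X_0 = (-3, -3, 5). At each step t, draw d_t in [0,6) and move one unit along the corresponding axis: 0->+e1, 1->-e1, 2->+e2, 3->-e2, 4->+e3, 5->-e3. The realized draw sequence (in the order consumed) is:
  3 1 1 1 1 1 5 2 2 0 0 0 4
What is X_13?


(-5, -2, 5)

t=0: X=(-3, -3, 5), d=3 → -e2, X_1=(-3, -4, 5)
t=1: X=(-3, -4, 5), d=1 → -e1, X_2=(-4, -4, 5)
t=2: X=(-4, -4, 5), d=1 → -e1, X_3=(-5, -4, 5)
t=3: X=(-5, -4, 5), d=1 → -e1, X_4=(-6, -4, 5)
t=4: X=(-6, -4, 5), d=1 → -e1, X_5=(-7, -4, 5)
t=5: X=(-7, -4, 5), d=1 → -e1, X_6=(-8, -4, 5)
t=6: X=(-8, -4, 5), d=5 → -e3, X_7=(-8, -4, 4)
t=7: X=(-8, -4, 4), d=2 → +e2, X_8=(-8, -3, 4)
t=8: X=(-8, -3, 4), d=2 → +e2, X_9=(-8, -2, 4)
t=9: X=(-8, -2, 4), d=0 → +e1, X_10=(-7, -2, 4)
t=10: X=(-7, -2, 4), d=0 → +e1, X_11=(-6, -2, 4)
t=11: X=(-6, -2, 4), d=0 → +e1, X_12=(-5, -2, 4)
t=12: X=(-5, -2, 4), d=4 → +e3, X_13=(-5, -2, 5)


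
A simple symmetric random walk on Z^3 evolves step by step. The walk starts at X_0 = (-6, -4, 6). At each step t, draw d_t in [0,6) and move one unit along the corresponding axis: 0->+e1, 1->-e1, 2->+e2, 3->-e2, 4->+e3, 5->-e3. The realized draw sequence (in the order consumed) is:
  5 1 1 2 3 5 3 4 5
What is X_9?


t=0: X=(-6, -4, 6), d=5 → -e3, X_1=(-6, -4, 5)
t=1: X=(-6, -4, 5), d=1 → -e1, X_2=(-7, -4, 5)
t=2: X=(-7, -4, 5), d=1 → -e1, X_3=(-8, -4, 5)
t=3: X=(-8, -4, 5), d=2 → +e2, X_4=(-8, -3, 5)
t=4: X=(-8, -3, 5), d=3 → -e2, X_5=(-8, -4, 5)
t=5: X=(-8, -4, 5), d=5 → -e3, X_6=(-8, -4, 4)
t=6: X=(-8, -4, 4), d=3 → -e2, X_7=(-8, -5, 4)
t=7: X=(-8, -5, 4), d=4 → +e3, X_8=(-8, -5, 5)
t=8: X=(-8, -5, 5), d=5 → -e3, X_9=(-8, -5, 4)

(-8, -5, 4)


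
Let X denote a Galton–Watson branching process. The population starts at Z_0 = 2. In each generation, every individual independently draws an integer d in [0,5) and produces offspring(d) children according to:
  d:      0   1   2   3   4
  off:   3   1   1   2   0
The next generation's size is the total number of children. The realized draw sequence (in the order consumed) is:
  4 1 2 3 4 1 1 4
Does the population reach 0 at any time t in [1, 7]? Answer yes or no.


yes

gen 0: Z_0=2, draws=[4, 1], offspring=[0, 1], Z_1=1
gen 1: Z_1=1, draws=[2], offspring=[1], Z_2=1
gen 2: Z_2=1, draws=[3], offspring=[2], Z_3=2
gen 3: Z_3=2, draws=[4, 1], offspring=[0, 1], Z_4=1
gen 4: Z_4=1, draws=[1], offspring=[1], Z_5=1
gen 5: Z_5=1, draws=[4], offspring=[0], Z_6=0
gen 6: Z_6=0, draws=[], offspring=[], Z_7=0


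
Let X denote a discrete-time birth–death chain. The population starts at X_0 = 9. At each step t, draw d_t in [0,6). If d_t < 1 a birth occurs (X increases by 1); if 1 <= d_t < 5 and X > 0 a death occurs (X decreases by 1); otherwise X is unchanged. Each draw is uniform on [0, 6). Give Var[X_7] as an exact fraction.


49/12

X can drop by at most 1 per step and X_0 = 9 > T = 7, so X_t >= 9 − t >= 2 > 0 for every t <= 7: the floor at 0 (the 'and X > 0' condition) never binds. Hence X_7 = X_0 + Σ_{t<7} Y_t with i.i.d. increments Y_t = y(d_t) ∈ {+1, −1, 0}.
Outcome values over d=0..5: [1, -1, -1, -1, -1, 0]
Σy = -3, Σy² = 5, M = 6
μ = -3/6 = -1/2,  σ² = 5/6 − (-1/2)² = 7/12
Independent increments: Var[X_7] = 7·σ² = 7·(7/12) = 49/12


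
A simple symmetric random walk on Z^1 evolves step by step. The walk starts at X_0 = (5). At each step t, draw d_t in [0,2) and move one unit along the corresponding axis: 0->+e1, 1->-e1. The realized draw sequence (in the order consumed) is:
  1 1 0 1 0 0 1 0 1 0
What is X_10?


t=0: X=(5), d=1 → -e1, X_1=(4)
t=1: X=(4), d=1 → -e1, X_2=(3)
t=2: X=(3), d=0 → +e1, X_3=(4)
t=3: X=(4), d=1 → -e1, X_4=(3)
t=4: X=(3), d=0 → +e1, X_5=(4)
t=5: X=(4), d=0 → +e1, X_6=(5)
t=6: X=(5), d=1 → -e1, X_7=(4)
t=7: X=(4), d=0 → +e1, X_8=(5)
t=8: X=(5), d=1 → -e1, X_9=(4)
t=9: X=(4), d=0 → +e1, X_10=(5)

(5)


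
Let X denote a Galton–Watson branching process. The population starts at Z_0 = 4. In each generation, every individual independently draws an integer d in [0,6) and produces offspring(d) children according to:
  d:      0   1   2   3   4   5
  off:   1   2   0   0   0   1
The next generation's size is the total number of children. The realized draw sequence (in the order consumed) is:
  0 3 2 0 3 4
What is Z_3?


gen 0: Z_0=4, draws=[0, 3, 2, 0], offspring=[1, 0, 0, 1], Z_1=2
gen 1: Z_1=2, draws=[3, 4], offspring=[0, 0], Z_2=0
gen 2: Z_2=0, draws=[], offspring=[], Z_3=0

0


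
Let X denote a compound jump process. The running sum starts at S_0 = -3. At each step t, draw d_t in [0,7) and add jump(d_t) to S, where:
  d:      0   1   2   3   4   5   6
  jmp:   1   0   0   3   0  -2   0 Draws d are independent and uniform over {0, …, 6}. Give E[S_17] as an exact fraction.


13/7

Outcome values over d=0..6: [1, 0, 0, 3, 0, -2, 0]
Σy = 2, Σy² = 14, M = 7
μ = 2/7 = 2/7,  σ² = 14/7 − (2/7)² = 94/49
E[S_17] = -3 + 17·(2/7) = 13/7


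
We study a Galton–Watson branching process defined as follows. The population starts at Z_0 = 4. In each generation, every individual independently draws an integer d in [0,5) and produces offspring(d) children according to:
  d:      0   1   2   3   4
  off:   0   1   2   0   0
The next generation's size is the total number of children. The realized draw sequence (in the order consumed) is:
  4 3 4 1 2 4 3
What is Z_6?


0

gen 0: Z_0=4, draws=[4, 3, 4, 1], offspring=[0, 0, 0, 1], Z_1=1
gen 1: Z_1=1, draws=[2], offspring=[2], Z_2=2
gen 2: Z_2=2, draws=[4, 3], offspring=[0, 0], Z_3=0
gen 3: Z_3=0, draws=[], offspring=[], Z_4=0
gen 4: Z_4=0, draws=[], offspring=[], Z_5=0
gen 5: Z_5=0, draws=[], offspring=[], Z_6=0


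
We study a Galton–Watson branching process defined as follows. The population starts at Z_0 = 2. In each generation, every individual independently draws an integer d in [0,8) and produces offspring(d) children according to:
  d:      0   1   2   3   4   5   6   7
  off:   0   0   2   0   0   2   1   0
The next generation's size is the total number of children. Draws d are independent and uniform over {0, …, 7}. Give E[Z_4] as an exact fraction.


625/2048

Outcome values over d=0..7: [0, 0, 2, 0, 0, 2, 1, 0]
Σy = 5, Σy² = 9, M = 8
μ = 5/8 = 5/8,  σ² = 9/8 − (5/8)² = 47/64
E[Z_0] = 2
E[Z_1] = 5/8·E[Z_0] = 5/4
E[Z_2] = 5/8·E[Z_1] = 25/32
E[Z_3] = 5/8·E[Z_2] = 125/256
E[Z_4] = 5/8·E[Z_3] = 625/2048


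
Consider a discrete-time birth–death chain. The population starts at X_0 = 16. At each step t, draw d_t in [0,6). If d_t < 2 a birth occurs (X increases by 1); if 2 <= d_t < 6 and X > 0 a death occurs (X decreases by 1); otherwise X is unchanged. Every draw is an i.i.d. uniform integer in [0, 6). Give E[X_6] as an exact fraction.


14

X can drop by at most 1 per step and X_0 = 16 > T = 6, so X_t >= 16 − t >= 10 > 0 for every t <= 6: the floor at 0 (the 'and X > 0' condition) never binds. Hence X_6 = X_0 + Σ_{t<6} Y_t with i.i.d. increments Y_t = y(d_t) ∈ {+1, −1, 0}.
Outcome values over d=0..5: [1, 1, -1, -1, -1, -1]
Σy = -2, Σy² = 6, M = 6
μ = -2/6 = -1/3,  σ² = 6/6 − (-1/3)² = 8/9
E[X_6] = 16 + 6·(-1/3) = 14


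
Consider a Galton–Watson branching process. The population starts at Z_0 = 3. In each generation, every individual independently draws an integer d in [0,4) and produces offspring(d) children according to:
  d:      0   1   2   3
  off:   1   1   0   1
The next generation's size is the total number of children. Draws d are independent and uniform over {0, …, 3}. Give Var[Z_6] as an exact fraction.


Outcome values over d=0..3: [1, 1, 0, 1]
Σy = 3, Σy² = 3, M = 4
μ = 3/4 = 3/4,  σ² = 3/4 − (3/4)² = 3/16
V_0 = 0, E_0 = 3
V_1 = 3/16·E_0 + (3/4)²·V_0 = 9/16;  E_1 = 9/4
V_2 = 3/16·E_1 + (3/4)²·V_1 = 189/256;  E_2 = 27/16
V_3 = 3/16·E_2 + (3/4)²·V_2 = 2997/4096;  E_3 = 81/64
V_4 = 3/16·E_3 + (3/4)²·V_3 = 42525/65536;  E_4 = 243/256
V_5 = 3/16·E_4 + (3/4)²·V_4 = 569349/1048576;  E_5 = 729/1024
V_6 = 3/16·E_5 + (3/4)²·V_5 = 7363629/16777216;  E_6 = 2187/4096

7363629/16777216


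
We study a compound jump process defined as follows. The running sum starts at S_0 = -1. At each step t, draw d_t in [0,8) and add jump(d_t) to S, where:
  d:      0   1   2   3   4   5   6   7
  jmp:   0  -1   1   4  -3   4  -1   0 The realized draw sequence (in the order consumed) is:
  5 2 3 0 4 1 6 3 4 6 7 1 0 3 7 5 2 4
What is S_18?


t=0: S=-1, d=5, jump=4, S_1=3
t=1: S=3, d=2, jump=1, S_2=4
t=2: S=4, d=3, jump=4, S_3=8
t=3: S=8, d=0, jump=0, S_4=8
t=4: S=8, d=4, jump=-3, S_5=5
t=5: S=5, d=1, jump=-1, S_6=4
t=6: S=4, d=6, jump=-1, S_7=3
t=7: S=3, d=3, jump=4, S_8=7
t=8: S=7, d=4, jump=-3, S_9=4
t=9: S=4, d=6, jump=-1, S_10=3
t=10: S=3, d=7, jump=0, S_11=3
t=11: S=3, d=1, jump=-1, S_12=2
t=12: S=2, d=0, jump=0, S_13=2
t=13: S=2, d=3, jump=4, S_14=6
t=14: S=6, d=7, jump=0, S_15=6
t=15: S=6, d=5, jump=4, S_16=10
t=16: S=10, d=2, jump=1, S_17=11
t=17: S=11, d=4, jump=-3, S_18=8

8


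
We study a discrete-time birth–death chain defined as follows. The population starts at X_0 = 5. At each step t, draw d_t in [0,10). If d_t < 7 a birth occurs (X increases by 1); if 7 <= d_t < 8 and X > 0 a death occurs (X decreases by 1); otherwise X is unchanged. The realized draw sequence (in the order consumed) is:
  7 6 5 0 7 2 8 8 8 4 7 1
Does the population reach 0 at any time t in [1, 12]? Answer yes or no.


t=0: X=5, d=7 → death, X_1=4
t=1: X=4, d=6 → birth, X_2=5
t=2: X=5, d=5 → birth, X_3=6
t=3: X=6, d=0 → birth, X_4=7
t=4: X=7, d=7 → death, X_5=6
t=5: X=6, d=2 → birth, X_6=7
t=6: X=7, d=8 → hold, X_7=7
t=7: X=7, d=8 → hold, X_8=7
t=8: X=7, d=8 → hold, X_9=7
t=9: X=7, d=4 → birth, X_10=8
t=10: X=8, d=7 → death, X_11=7
t=11: X=7, d=1 → birth, X_12=8

no


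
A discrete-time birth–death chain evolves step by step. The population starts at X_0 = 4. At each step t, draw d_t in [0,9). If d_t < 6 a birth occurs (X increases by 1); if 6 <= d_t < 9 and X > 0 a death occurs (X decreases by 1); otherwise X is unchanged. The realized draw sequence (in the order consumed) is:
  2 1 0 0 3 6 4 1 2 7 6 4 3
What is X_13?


t=0: X=4, d=2 → birth, X_1=5
t=1: X=5, d=1 → birth, X_2=6
t=2: X=6, d=0 → birth, X_3=7
t=3: X=7, d=0 → birth, X_4=8
t=4: X=8, d=3 → birth, X_5=9
t=5: X=9, d=6 → death, X_6=8
t=6: X=8, d=4 → birth, X_7=9
t=7: X=9, d=1 → birth, X_8=10
t=8: X=10, d=2 → birth, X_9=11
t=9: X=11, d=7 → death, X_10=10
t=10: X=10, d=6 → death, X_11=9
t=11: X=9, d=4 → birth, X_12=10
t=12: X=10, d=3 → birth, X_13=11

11


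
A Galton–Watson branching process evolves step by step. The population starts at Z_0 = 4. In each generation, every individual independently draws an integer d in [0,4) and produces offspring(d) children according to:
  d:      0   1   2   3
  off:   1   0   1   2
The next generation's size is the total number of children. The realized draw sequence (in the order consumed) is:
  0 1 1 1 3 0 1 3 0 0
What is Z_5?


gen 0: Z_0=4, draws=[0, 1, 1, 1], offspring=[1, 0, 0, 0], Z_1=1
gen 1: Z_1=1, draws=[3], offspring=[2], Z_2=2
gen 2: Z_2=2, draws=[0, 1], offspring=[1, 0], Z_3=1
gen 3: Z_3=1, draws=[3], offspring=[2], Z_4=2
gen 4: Z_4=2, draws=[0, 0], offspring=[1, 1], Z_5=2

2


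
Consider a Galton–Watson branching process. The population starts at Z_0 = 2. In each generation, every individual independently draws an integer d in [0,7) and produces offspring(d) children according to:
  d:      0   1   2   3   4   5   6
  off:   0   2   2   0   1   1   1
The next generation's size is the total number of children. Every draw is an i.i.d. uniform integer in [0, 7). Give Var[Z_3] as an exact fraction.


24/7

Outcome values over d=0..6: [0, 2, 2, 0, 1, 1, 1]
Σy = 7, Σy² = 11, M = 7
μ = 7/7 = 1,  σ² = 11/7 − (1)² = 4/7
V_0 = 0, E_0 = 2
V_1 = 4/7·E_0 + (1)²·V_0 = 8/7;  E_1 = 2
V_2 = 4/7·E_1 + (1)²·V_1 = 16/7;  E_2 = 2
V_3 = 4/7·E_2 + (1)²·V_2 = 24/7;  E_3 = 2


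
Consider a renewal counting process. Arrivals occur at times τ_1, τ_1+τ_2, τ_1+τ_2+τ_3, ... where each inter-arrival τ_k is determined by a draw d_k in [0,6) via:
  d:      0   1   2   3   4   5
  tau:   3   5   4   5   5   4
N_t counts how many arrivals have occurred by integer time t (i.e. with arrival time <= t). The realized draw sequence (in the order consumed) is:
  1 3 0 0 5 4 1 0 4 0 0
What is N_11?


2

draw d_1=1: τ_1=5, arrival time A_1=5
draw d_2=3: τ_2=5, arrival time A_2=10
draw d_3=0: τ_3=3, arrival time A_3=13
draw d_4=0: τ_4=3, arrival time A_4=16
draw d_5=5: τ_5=4, arrival time A_5=20
draw d_6=4: τ_6=5, arrival time A_6=25
draw d_7=1: τ_7=5, arrival time A_7=30
draw d_8=0: τ_8=3, arrival time A_8=33
draw d_9=4: τ_9=5, arrival time A_9=38
draw d_10=0: τ_10=3, arrival time A_10=41
draw d_11=0: τ_11=3, arrival time A_11=44
N_t over t=0..11: 0:0 1:0 2:0 3:0 4:0 5:1 6:1 7:1 8:1 9:1 10:2 11:2


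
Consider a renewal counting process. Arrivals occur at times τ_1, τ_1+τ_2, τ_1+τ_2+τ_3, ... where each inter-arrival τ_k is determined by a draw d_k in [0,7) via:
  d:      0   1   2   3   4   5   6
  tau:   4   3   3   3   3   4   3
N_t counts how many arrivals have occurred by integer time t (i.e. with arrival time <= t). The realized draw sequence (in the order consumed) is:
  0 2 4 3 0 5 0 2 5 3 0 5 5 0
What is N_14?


draw d_1=0: τ_1=4, arrival time A_1=4
draw d_2=2: τ_2=3, arrival time A_2=7
draw d_3=4: τ_3=3, arrival time A_3=10
draw d_4=3: τ_4=3, arrival time A_4=13
draw d_5=0: τ_5=4, arrival time A_5=17
draw d_6=5: τ_6=4, arrival time A_6=21
draw d_7=0: τ_7=4, arrival time A_7=25
draw d_8=2: τ_8=3, arrival time A_8=28
draw d_9=5: τ_9=4, arrival time A_9=32
draw d_10=3: τ_10=3, arrival time A_10=35
draw d_11=0: τ_11=4, arrival time A_11=39
draw d_12=5: τ_12=4, arrival time A_12=43
draw d_13=5: τ_13=4, arrival time A_13=47
draw d_14=0: τ_14=4, arrival time A_14=51
N_t over t=0..14: 0:0 1:0 2:0 3:0 4:1 5:1 6:1 7:2 8:2 9:2 10:3 11:3 12:3 13:4 14:4

4


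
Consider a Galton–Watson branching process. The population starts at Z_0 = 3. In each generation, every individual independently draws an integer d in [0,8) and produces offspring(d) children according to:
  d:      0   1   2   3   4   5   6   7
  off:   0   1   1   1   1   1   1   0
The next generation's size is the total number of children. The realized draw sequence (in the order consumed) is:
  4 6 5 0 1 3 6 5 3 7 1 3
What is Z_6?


1

gen 0: Z_0=3, draws=[4, 6, 5], offspring=[1, 1, 1], Z_1=3
gen 1: Z_1=3, draws=[0, 1, 3], offspring=[0, 1, 1], Z_2=2
gen 2: Z_2=2, draws=[6, 5], offspring=[1, 1], Z_3=2
gen 3: Z_3=2, draws=[3, 7], offspring=[1, 0], Z_4=1
gen 4: Z_4=1, draws=[1], offspring=[1], Z_5=1
gen 5: Z_5=1, draws=[3], offspring=[1], Z_6=1


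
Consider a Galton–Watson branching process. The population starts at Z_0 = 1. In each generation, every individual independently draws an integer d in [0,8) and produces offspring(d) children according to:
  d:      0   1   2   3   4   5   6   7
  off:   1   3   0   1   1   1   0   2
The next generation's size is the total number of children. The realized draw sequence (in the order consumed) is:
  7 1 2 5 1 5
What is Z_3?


gen 0: Z_0=1, draws=[7], offspring=[2], Z_1=2
gen 1: Z_1=2, draws=[1, 2], offspring=[3, 0], Z_2=3
gen 2: Z_2=3, draws=[5, 1, 5], offspring=[1, 3, 1], Z_3=5

5


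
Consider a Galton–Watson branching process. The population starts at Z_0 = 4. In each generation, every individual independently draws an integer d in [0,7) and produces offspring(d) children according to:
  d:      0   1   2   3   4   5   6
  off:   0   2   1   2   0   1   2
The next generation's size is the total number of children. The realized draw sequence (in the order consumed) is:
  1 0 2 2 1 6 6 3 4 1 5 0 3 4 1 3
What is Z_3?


9

gen 0: Z_0=4, draws=[1, 0, 2, 2], offspring=[2, 0, 1, 1], Z_1=4
gen 1: Z_1=4, draws=[1, 6, 6, 3], offspring=[2, 2, 2, 2], Z_2=8
gen 2: Z_2=8, draws=[4, 1, 5, 0, 3, 4, 1, 3], offspring=[0, 2, 1, 0, 2, 0, 2, 2], Z_3=9


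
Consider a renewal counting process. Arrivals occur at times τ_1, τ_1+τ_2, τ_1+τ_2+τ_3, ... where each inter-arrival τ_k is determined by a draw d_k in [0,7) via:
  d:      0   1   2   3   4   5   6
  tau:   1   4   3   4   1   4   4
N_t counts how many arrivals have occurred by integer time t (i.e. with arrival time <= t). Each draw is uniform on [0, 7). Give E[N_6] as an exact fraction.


203638/117649

Inter-arrival values over d=0..6: [1, 4, 3, 4, 1, 4, 4]
Each d has probability 1/7, so the pmf of τ is: f(1) = 2/7, f(3) = 1/7, f(4) = 4/7
Renewal equation for m(n) = E[N_n]: condition on τ_1 = k (if k <= n, one arrival plus a fresh copy on the remaining n−k steps): m(n) = F(n) + Σ_{k<=n} f(k)·m(n−k), where F(n) = P(τ <= n) and m(0) = 0
m(1) = F(1) = 2/7
m(2) = F(2) + f(1)·m(1) = 2/7 + 2/7·2/7 = 18/49
m(3) = F(3) + f(1)·m(2) = 3/7 + 2/7·18/49 = 183/343
m(4) = F(4) + f(1)·m(3) + f(3)·m(1) = 1 + 2/7·183/343 + 1/7·2/7 = 2865/2401
m(5) = F(5) + f(1)·m(4) + f(3)·m(2) + f(4)·m(1) = 1 + 2/7·2865/2401 + 1/7·18/49 + 4/7·2/7 = 26163/16807
m(6) = F(6) + f(1)·m(5) + f(3)·m(3) + f(4)·m(2) = 1 + 2/7·26163/16807 + 1/7·183/343 + 4/7·18/49 = 203638/117649
E[N_6] = m(6) = 203638/117649


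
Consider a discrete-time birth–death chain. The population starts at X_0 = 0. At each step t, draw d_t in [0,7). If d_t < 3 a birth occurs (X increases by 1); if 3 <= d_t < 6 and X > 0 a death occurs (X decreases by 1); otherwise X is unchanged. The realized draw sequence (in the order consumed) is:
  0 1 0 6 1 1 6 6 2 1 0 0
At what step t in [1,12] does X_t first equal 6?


t=0: X=0, d=0 → birth, X_1=1
t=1: X=1, d=1 → birth, X_2=2
t=2: X=2, d=0 → birth, X_3=3
t=3: X=3, d=6 → hold, X_4=3
t=4: X=3, d=1 → birth, X_5=4
t=5: X=4, d=1 → birth, X_6=5
t=6: X=5, d=6 → hold, X_7=5
t=7: X=5, d=6 → hold, X_8=5
t=8: X=5, d=2 → birth, X_9=6
t=9: X=6, d=1 → birth, X_10=7
t=10: X=7, d=0 → birth, X_11=8
t=11: X=8, d=0 → birth, X_12=9

9


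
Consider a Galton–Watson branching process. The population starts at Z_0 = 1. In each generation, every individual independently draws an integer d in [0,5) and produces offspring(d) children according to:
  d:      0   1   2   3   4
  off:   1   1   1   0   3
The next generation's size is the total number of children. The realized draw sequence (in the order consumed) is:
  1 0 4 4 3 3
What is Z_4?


3

gen 0: Z_0=1, draws=[1], offspring=[1], Z_1=1
gen 1: Z_1=1, draws=[0], offspring=[1], Z_2=1
gen 2: Z_2=1, draws=[4], offspring=[3], Z_3=3
gen 3: Z_3=3, draws=[4, 3, 3], offspring=[3, 0, 0], Z_4=3


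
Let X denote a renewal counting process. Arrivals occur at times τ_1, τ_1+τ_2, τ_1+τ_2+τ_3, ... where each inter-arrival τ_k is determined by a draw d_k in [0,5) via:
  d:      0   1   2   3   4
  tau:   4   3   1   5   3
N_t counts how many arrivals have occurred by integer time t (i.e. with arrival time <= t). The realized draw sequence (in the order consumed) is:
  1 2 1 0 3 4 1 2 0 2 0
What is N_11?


draw d_1=1: τ_1=3, arrival time A_1=3
draw d_2=2: τ_2=1, arrival time A_2=4
draw d_3=1: τ_3=3, arrival time A_3=7
draw d_4=0: τ_4=4, arrival time A_4=11
draw d_5=3: τ_5=5, arrival time A_5=16
draw d_6=4: τ_6=3, arrival time A_6=19
draw d_7=1: τ_7=3, arrival time A_7=22
draw d_8=2: τ_8=1, arrival time A_8=23
draw d_9=0: τ_9=4, arrival time A_9=27
draw d_10=2: τ_10=1, arrival time A_10=28
draw d_11=0: τ_11=4, arrival time A_11=32
N_t over t=0..11: 0:0 1:0 2:0 3:1 4:2 5:2 6:2 7:3 8:3 9:3 10:3 11:4

4


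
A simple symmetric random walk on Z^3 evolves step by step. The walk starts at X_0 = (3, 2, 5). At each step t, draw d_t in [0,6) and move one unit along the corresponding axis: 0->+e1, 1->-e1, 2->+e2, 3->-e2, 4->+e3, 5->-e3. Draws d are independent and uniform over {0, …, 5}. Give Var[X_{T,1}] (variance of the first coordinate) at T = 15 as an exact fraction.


Outcome values over d=0..5: [1, -1, 0, 0, 0, 0]
Σy = 0, Σy² = 2, M = 6
μ = 0/6 = 0,  σ² = 2/6 − (0)² = 1/3
Independent increments: Var[X_15] = 15·σ² = 15·(1/3) = 5

5


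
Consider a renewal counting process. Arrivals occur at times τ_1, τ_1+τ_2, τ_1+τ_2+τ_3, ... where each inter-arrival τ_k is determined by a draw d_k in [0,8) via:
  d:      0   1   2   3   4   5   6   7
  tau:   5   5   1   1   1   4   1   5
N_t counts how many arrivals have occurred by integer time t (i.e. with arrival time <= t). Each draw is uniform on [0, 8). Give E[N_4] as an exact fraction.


Inter-arrival values over d=0..7: [5, 5, 1, 1, 1, 4, 1, 5]
Each d has probability 1/8, so the pmf of τ is: f(1) = 1/2, f(4) = 1/8, f(5) = 3/8
Renewal equation for m(n) = E[N_n]: condition on τ_1 = k (if k <= n, one arrival plus a fresh copy on the remaining n−k steps): m(n) = F(n) + Σ_{k<=n} f(k)·m(n−k), where F(n) = P(τ <= n) and m(0) = 0
m(1) = F(1) = 1/2
m(2) = F(2) + f(1)·m(1) = 1/2 + 1/2·1/2 = 3/4
m(3) = F(3) + f(1)·m(2) = 1/2 + 1/2·3/4 = 7/8
m(4) = F(4) + f(1)·m(3) = 5/8 + 1/2·7/8 = 17/16
E[N_4] = m(4) = 17/16

17/16


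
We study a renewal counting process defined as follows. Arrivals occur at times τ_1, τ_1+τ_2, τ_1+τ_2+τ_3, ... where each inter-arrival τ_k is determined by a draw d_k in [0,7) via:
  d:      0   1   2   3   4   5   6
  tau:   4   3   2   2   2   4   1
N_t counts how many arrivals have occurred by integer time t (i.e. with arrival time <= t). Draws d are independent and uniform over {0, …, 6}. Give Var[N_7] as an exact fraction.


424451583660/678223072849

Inter-arrival values over d=0..6: [4, 3, 2, 2, 2, 4, 1]
Each d has probability 1/7, so the pmf of τ is: f(1) = 1/7, f(2) = 3/7, f(3) = 1/7, f(4) = 2/7
Let p_n(j) = P(N_n = j), with p_0 = [1]. Condition on τ_1: p_n(0) = P(τ > n), and for j >= 1, p_n(j) = Σ_{k<=n} f(k)·p_{n−k}(j−1)
p_1 = [6/7, 1/7]  (j = 0..1)
p_2 = [3/7, 27/49, 1/49]  (j = 0..2)
p_3 = [2/7, 4/7, 48/343, 1/343]  (j = 0..3)
p_4 = [0, 31/49, 116/343, 69/2401, 1/2401]  (j = 0..4)
p_5 = [0, 3/7, 156/343, 267/2401, 90/16807, 1/16807]  (j = 0..5)
p_6 = [0, 8/49, 4/7, 566/2401, 481/16807, 111/117649, 1/117649]  (j = 0..6)
p_7 = [0, 4/49, 158/343, 876/2401, 1450/16807, 758/117649, 132/823543, 1/823543]  (j = 0..7)
E[N_7] = Σ j·p_7(j) = 2038877/823543;  E[N_7²] = Σ j²·p_7(j) = 5563123/823543
Var[N_7] = 5563123/823543 − (2038877/823543)² = 424451583660/678223072849
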